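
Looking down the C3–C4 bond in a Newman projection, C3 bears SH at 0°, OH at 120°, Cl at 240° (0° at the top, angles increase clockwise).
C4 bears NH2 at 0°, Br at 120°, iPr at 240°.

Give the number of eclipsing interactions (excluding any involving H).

3

Non-H eclipsing pairs: SH(0°)/NH2(0°); OH(120°)/Br(120°); Cl(240°)/iPr(240°) — 3 interactions.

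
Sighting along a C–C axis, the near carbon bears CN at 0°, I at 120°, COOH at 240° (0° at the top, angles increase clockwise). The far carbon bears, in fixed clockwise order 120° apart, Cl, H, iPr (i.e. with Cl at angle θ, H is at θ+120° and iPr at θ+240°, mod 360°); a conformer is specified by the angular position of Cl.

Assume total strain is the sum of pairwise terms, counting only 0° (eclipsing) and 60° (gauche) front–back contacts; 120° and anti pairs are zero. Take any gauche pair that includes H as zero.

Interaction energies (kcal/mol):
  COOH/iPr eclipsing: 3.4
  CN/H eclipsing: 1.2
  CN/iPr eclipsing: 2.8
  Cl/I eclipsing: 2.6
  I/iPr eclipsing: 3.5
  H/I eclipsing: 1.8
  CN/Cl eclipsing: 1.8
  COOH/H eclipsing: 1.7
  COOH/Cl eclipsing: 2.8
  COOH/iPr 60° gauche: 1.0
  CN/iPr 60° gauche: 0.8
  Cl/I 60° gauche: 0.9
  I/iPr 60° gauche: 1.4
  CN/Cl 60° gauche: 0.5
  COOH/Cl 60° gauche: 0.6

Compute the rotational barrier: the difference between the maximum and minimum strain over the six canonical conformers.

Cl at 0° (eclipsed): CN(0°)/Cl(0°) eclipsed 1.8; I(120°)/H(120°) eclipsed 1.8; COOH(240°)/iPr(240°) eclipsed 3.4 → 7.0 kcal/mol.
Cl at 60° (staggered): CN(0°)/Cl(60°) gauche 0.5; CN(0°)/iPr(300°) gauche 0.8; I(120°)/Cl(60°) gauche 0.9; COOH(240°)/iPr(300°) gauche 1.0 → 3.2 kcal/mol.
Cl at 120° (eclipsed): CN(0°)/iPr(0°) eclipsed 2.8; I(120°)/Cl(120°) eclipsed 2.6; COOH(240°)/H(240°) eclipsed 1.7 → 7.1 kcal/mol.
Cl at 180° (staggered): CN(0°)/iPr(60°) gauche 0.8; I(120°)/Cl(180°) gauche 0.9; I(120°)/iPr(60°) gauche 1.4; COOH(240°)/Cl(180°) gauche 0.6 → 3.7 kcal/mol.
Cl at 240° (eclipsed): CN(0°)/H(0°) eclipsed 1.2; I(120°)/iPr(120°) eclipsed 3.5; COOH(240°)/Cl(240°) eclipsed 2.8 → 7.5 kcal/mol.
Cl at 300° (staggered): CN(0°)/Cl(300°) gauche 0.5; I(120°)/iPr(180°) gauche 1.4; COOH(240°)/Cl(300°) gauche 0.6; COOH(240°)/iPr(180°) gauche 1.0 → 3.5 kcal/mol.
Max at 240° (7.5 kcal/mol), min at 60° (3.2 kcal/mol); barrier = 4.3 kcal/mol.

4.3 kcal/mol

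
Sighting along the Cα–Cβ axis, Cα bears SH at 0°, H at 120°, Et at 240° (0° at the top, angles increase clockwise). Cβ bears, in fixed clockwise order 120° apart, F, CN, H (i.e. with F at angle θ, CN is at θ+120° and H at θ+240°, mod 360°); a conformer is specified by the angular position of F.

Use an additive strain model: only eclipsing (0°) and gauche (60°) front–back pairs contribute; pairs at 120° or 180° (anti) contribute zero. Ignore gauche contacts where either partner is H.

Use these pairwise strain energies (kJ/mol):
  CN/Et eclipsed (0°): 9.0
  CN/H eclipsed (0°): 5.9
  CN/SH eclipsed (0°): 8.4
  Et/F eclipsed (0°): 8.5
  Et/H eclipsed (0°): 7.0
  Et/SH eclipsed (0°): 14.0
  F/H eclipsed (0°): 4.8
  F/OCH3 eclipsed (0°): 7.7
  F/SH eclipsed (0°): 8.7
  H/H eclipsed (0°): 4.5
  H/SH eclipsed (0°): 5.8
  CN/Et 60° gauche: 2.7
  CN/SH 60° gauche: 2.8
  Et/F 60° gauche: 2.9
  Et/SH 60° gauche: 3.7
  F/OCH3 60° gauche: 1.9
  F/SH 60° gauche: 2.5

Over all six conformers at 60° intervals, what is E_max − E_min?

16.4 kJ/mol

F at 0° is eclipsed. SH at 0° is eclipsed with F at 0° (8.7); H at 120° is eclipsed with CN at 120° (5.9); Et at 240° is eclipsed with H at 240° (7.0). Total 21.6 kJ/mol.
F at 60° is staggered. SH at 0° is gauche with F at 60° (2.5); Et at 240° is gauche with CN at 180° (2.7). Total 5.2 kJ/mol.
F at 120° is eclipsed. SH at 0° is eclipsed with H at 0° (5.8); H at 120° is eclipsed with F at 120° (4.8); Et at 240° is eclipsed with CN at 240° (9.0). Total 19.6 kJ/mol.
F at 180° is staggered. SH at 0° is gauche with CN at 300° (2.8); Et at 240° is gauche with F at 180° (2.9); Et at 240° is gauche with CN at 300° (2.7). Total 8.4 kJ/mol.
F at 240° is eclipsed. SH at 0° is eclipsed with CN at 0° (8.4); H at 120° is eclipsed with H at 120° (4.5); Et at 240° is eclipsed with F at 240° (8.5). Total 21.4 kJ/mol.
F at 300° is staggered. SH at 0° is gauche with F at 300° (2.5); SH at 0° is gauche with CN at 60° (2.8); Et at 240° is gauche with F at 300° (2.9). Total 8.2 kJ/mol.
Max at 0° (21.6 kJ/mol), min at 60° (5.2 kJ/mol); barrier = 16.4 kJ/mol.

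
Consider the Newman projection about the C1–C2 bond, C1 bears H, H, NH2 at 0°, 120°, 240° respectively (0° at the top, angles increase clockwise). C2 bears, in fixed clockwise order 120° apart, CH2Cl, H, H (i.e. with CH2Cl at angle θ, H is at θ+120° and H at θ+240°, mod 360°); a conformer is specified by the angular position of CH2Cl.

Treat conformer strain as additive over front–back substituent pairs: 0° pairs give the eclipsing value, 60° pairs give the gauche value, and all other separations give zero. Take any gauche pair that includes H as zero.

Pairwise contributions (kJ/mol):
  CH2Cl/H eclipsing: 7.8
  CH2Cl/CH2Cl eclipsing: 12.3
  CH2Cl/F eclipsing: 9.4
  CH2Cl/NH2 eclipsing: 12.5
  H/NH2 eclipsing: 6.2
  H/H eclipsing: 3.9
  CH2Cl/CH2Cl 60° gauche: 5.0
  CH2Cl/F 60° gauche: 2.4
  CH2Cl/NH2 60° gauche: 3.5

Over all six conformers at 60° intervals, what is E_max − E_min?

CH2Cl at 0° (eclipsed): H–CH2Cl eclipsed, H–H eclipsed, NH2–H eclipsed; 7.8 + 3.9 + 6.2 = 17.9 kJ/mol.
CH2Cl at 60° (staggered): no non-H gauche contacts → 0.0 kJ/mol.
CH2Cl at 120° (eclipsed): H–H eclipsed, H–CH2Cl eclipsed, NH2–H eclipsed; 3.9 + 7.8 + 6.2 = 17.9 kJ/mol.
CH2Cl at 180° (staggered): NH2–CH2Cl gauche; 3.5 = 3.5 kJ/mol.
CH2Cl at 240° (eclipsed): H–H eclipsed, H–H eclipsed, NH2–CH2Cl eclipsed; 3.9 + 3.9 + 12.5 = 20.3 kJ/mol.
CH2Cl at 300° (staggered): NH2–CH2Cl gauche; 3.5 = 3.5 kJ/mol.
Max at 240° (20.3 kJ/mol), min at 60° (0.0 kJ/mol); barrier = 20.3 kJ/mol.

20.3 kJ/mol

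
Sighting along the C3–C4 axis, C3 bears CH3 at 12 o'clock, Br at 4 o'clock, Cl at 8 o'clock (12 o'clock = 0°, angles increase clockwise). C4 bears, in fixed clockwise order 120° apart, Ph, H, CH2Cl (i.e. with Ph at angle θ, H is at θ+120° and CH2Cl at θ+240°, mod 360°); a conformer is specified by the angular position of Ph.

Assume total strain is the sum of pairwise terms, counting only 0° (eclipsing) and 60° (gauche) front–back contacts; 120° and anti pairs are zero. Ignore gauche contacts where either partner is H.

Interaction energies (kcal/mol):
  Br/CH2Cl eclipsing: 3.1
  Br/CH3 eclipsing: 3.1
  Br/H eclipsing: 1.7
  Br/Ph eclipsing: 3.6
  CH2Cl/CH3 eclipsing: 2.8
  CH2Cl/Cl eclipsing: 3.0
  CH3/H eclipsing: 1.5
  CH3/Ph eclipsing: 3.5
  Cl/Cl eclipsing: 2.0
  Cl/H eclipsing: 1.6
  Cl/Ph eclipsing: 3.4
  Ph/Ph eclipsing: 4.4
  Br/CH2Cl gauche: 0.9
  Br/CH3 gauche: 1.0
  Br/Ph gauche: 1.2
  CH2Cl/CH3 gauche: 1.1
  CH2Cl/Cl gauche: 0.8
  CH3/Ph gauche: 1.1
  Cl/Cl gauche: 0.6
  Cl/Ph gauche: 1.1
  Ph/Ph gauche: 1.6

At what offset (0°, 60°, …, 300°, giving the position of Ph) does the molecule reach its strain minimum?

Ph at 0° (eclipsed): CH3(0°)/Ph(0°) eclipsed 3.5; Br(120°)/H(120°) eclipsed 1.7; Cl(240°)/CH2Cl(240°) eclipsed 3.0 → 8.2 kcal/mol.
Ph at 60° (staggered): CH3(0°)/Ph(60°) gauche 1.1; CH3(0°)/CH2Cl(300°) gauche 1.1; Br(120°)/Ph(60°) gauche 1.2; Cl(240°)/CH2Cl(300°) gauche 0.8 → 4.2 kcal/mol.
Ph at 120° (eclipsed): CH3(0°)/CH2Cl(0°) eclipsed 2.8; Br(120°)/Ph(120°) eclipsed 3.6; Cl(240°)/H(240°) eclipsed 1.6 → 8.0 kcal/mol.
Ph at 180° (staggered): CH3(0°)/CH2Cl(60°) gauche 1.1; Br(120°)/Ph(180°) gauche 1.2; Br(120°)/CH2Cl(60°) gauche 0.9; Cl(240°)/Ph(180°) gauche 1.1 → 4.3 kcal/mol.
Ph at 240° (eclipsed): CH3(0°)/H(0°) eclipsed 1.5; Br(120°)/CH2Cl(120°) eclipsed 3.1; Cl(240°)/Ph(240°) eclipsed 3.4 → 8.0 kcal/mol.
Ph at 300° (staggered): CH3(0°)/Ph(300°) gauche 1.1; Br(120°)/CH2Cl(180°) gauche 0.9; Cl(240°)/Ph(300°) gauche 1.1; Cl(240°)/CH2Cl(180°) gauche 0.8 → 3.9 kcal/mol.
The minimum (3.9 kcal/mol) occurs with Ph at 300°.

300°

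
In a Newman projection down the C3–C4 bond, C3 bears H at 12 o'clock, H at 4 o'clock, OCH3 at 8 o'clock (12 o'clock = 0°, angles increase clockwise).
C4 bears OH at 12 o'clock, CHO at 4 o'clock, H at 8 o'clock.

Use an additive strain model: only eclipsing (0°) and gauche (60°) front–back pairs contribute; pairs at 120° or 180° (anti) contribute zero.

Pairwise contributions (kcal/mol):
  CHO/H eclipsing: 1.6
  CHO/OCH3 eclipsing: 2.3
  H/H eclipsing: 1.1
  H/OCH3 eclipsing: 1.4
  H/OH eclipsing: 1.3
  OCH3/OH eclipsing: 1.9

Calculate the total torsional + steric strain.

4.3 kcal/mol

This conformer (eclipsed): H–OH eclipsed, H–CHO eclipsed, OCH3–H eclipsed; 1.3 + 1.6 + 1.4 = 4.3 kcal/mol.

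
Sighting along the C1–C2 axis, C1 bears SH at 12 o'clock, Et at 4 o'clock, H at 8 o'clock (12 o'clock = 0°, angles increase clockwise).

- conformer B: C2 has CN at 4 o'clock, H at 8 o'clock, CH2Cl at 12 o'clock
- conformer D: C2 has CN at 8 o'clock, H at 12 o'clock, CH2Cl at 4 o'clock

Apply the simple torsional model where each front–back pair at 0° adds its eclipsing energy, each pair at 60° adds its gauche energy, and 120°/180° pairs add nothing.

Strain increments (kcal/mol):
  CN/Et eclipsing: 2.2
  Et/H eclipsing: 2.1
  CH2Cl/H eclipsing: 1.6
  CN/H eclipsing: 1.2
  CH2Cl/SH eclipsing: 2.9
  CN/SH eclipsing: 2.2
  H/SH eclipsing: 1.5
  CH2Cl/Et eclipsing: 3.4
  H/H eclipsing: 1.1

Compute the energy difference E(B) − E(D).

B (eclipsed): SH(0°)/CH2Cl(0°) eclipsed 2.9; Et(120°)/CN(120°) eclipsed 2.2; H(240°)/H(240°) eclipsed 1.1 → 6.2 kcal/mol.
D (eclipsed): SH(0°)/H(0°) eclipsed 1.5; Et(120°)/CH2Cl(120°) eclipsed 3.4; H(240°)/CN(240°) eclipsed 1.2 → 6.1 kcal/mol.
E(B) − E(D) = 6.2 − 6.1 = +0.1 kcal/mol.

+0.1 kcal/mol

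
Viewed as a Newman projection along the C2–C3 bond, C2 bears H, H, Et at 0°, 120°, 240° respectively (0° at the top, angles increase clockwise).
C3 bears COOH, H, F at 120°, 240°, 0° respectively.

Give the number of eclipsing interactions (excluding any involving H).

Every eclipsing pair involves H, so the count is 0.

0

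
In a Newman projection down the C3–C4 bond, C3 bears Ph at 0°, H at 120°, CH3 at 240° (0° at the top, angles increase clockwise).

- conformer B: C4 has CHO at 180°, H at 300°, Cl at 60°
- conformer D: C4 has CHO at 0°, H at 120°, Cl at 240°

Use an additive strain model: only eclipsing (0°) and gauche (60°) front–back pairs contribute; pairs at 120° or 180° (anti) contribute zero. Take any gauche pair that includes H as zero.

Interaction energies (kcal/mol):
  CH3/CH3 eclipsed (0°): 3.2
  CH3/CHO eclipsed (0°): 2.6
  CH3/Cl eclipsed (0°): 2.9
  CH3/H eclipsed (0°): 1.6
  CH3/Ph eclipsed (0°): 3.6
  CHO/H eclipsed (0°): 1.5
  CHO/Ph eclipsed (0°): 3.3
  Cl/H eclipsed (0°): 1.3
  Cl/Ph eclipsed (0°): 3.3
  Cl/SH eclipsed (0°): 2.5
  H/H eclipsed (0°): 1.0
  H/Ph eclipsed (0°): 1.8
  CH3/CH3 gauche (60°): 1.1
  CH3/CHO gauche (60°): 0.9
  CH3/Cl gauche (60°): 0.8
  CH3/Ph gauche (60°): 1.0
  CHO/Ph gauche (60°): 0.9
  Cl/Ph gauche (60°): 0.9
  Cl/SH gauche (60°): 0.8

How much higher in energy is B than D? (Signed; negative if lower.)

-5.4 kcal/mol

B (staggered): Ph–Cl gauche, CH3–CHO gauche; 0.9 + 0.9 = 1.8 kcal/mol.
D (eclipsed): Ph–CHO eclipsed, H–H eclipsed, CH3–Cl eclipsed; 3.3 + 1.0 + 2.9 = 7.2 kcal/mol.
E(B) − E(D) = 1.8 − 7.2 = -5.4 kcal/mol.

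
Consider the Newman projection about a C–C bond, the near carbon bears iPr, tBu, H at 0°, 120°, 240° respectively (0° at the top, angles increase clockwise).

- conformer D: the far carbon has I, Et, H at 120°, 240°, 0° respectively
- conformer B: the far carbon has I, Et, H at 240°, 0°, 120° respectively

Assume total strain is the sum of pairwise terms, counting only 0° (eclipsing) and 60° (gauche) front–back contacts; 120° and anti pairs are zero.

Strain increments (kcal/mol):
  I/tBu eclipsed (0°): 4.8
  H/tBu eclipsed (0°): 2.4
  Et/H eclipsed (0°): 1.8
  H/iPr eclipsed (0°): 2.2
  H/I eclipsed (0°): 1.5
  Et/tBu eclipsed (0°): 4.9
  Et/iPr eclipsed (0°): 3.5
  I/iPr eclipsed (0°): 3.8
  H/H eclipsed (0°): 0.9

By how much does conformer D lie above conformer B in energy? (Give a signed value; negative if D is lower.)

+1.4 kcal/mol

D (eclipsed): iPr(0°)/H(0°) eclipsed 2.2; tBu(120°)/I(120°) eclipsed 4.8; H(240°)/Et(240°) eclipsed 1.8 → 8.8 kcal/mol.
B (eclipsed): iPr(0°)/Et(0°) eclipsed 3.5; tBu(120°)/H(120°) eclipsed 2.4; H(240°)/I(240°) eclipsed 1.5 → 7.4 kcal/mol.
E(D) − E(B) = 8.8 − 7.4 = +1.4 kcal/mol.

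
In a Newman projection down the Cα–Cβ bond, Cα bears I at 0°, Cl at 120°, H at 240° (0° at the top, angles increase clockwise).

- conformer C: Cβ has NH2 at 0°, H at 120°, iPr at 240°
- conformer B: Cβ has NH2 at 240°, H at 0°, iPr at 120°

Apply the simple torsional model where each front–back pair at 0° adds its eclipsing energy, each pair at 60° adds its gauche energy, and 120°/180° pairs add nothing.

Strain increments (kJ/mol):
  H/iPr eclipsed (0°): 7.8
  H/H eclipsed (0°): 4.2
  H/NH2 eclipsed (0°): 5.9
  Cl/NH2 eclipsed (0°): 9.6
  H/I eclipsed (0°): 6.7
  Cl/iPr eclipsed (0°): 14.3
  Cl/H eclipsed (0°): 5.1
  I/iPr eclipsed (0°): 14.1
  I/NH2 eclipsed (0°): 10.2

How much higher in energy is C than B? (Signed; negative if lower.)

-3.8 kJ/mol

C (eclipsed): I–NH2 eclipsed, Cl–H eclipsed, H–iPr eclipsed; 10.2 + 5.1 + 7.8 = 23.1 kJ/mol.
B (eclipsed): I–H eclipsed, Cl–iPr eclipsed, H–NH2 eclipsed; 6.7 + 14.3 + 5.9 = 26.9 kJ/mol.
E(C) − E(B) = 23.1 − 26.9 = -3.8 kJ/mol.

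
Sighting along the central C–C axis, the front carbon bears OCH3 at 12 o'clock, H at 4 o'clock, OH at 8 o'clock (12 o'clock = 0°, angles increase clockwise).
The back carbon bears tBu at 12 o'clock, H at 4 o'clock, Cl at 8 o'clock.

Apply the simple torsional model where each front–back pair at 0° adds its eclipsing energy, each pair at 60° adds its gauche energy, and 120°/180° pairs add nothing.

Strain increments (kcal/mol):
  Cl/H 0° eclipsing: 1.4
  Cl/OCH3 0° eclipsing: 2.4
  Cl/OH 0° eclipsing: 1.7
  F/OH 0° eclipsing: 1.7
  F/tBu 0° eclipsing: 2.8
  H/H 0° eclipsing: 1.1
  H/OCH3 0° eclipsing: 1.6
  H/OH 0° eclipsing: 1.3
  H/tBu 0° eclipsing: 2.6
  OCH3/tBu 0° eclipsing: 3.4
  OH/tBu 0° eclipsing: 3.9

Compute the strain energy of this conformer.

This conformer is eclipsed. OCH3 at 0° is eclipsed with tBu at 0° (3.4); H at 120° is eclipsed with H at 120° (1.1); OH at 240° is eclipsed with Cl at 240° (1.7). Total 6.2 kcal/mol.

6.2 kcal/mol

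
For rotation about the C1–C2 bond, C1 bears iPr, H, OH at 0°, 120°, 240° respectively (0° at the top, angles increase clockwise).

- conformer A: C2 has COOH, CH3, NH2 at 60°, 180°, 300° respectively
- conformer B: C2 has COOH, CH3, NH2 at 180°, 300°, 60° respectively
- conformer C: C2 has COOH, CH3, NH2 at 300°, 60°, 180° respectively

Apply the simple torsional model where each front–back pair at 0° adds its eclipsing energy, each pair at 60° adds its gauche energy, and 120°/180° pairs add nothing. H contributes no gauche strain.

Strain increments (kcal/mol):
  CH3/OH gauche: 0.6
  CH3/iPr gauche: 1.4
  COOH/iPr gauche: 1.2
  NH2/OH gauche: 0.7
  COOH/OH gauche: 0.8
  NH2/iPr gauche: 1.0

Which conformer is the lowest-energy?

A

A (staggered): iPr–COOH gauche, iPr–NH2 gauche, OH–CH3 gauche, OH–NH2 gauche; 1.2 + 1.0 + 0.6 + 0.7 = 3.5 kcal/mol.
B (staggered): iPr–CH3 gauche, iPr–NH2 gauche, OH–COOH gauche, OH–CH3 gauche; 1.4 + 1.0 + 0.8 + 0.6 = 3.8 kcal/mol.
C (staggered): iPr–COOH gauche, iPr–CH3 gauche, OH–COOH gauche, OH–NH2 gauche; 1.2 + 1.4 + 0.8 + 0.7 = 4.1 kcal/mol.
A has the lowest total (3.5 kcal/mol).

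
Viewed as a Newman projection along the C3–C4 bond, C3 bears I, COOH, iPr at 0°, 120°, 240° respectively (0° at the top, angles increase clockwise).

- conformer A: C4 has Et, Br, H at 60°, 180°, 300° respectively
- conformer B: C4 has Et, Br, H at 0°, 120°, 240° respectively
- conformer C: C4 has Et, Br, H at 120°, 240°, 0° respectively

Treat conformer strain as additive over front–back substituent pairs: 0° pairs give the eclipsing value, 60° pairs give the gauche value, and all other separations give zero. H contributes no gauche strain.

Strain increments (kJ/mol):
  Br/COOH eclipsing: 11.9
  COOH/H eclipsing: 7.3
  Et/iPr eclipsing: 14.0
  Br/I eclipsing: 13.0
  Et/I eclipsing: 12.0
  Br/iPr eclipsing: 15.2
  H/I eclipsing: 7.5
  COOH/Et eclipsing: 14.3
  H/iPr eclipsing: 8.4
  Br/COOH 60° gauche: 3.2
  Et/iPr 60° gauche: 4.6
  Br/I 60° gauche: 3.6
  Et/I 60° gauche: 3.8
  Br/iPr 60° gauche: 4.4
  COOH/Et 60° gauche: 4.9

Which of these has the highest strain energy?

C

A (staggered): I–Et gauche, COOH–Et gauche, COOH–Br gauche, iPr–Br gauche; 3.8 + 4.9 + 3.2 + 4.4 = 16.3 kJ/mol.
B (eclipsed): I–Et eclipsed, COOH–Br eclipsed, iPr–H eclipsed; 12.0 + 11.9 + 8.4 = 32.3 kJ/mol.
C (eclipsed): I–H eclipsed, COOH–Et eclipsed, iPr–Br eclipsed; 7.5 + 14.3 + 15.2 = 37.0 kJ/mol.
C has the highest total (37.0 kJ/mol).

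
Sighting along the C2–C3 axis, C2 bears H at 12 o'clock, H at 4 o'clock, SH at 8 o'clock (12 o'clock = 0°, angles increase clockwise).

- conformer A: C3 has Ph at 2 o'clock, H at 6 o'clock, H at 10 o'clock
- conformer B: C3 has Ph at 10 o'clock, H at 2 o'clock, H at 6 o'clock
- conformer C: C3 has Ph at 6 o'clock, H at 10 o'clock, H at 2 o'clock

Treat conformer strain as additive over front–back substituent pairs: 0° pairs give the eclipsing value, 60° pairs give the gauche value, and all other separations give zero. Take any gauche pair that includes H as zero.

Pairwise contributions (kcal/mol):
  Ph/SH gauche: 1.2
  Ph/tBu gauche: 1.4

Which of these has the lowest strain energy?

A (staggered): no non-H gauche contacts → 0.0 kcal/mol.
B (staggered): SH(240°)/Ph(300°) gauche 1.2 → 1.2 kcal/mol.
C (staggered): SH(240°)/Ph(180°) gauche 1.2 → 1.2 kcal/mol.
A has the lowest total (0.0 kcal/mol).

A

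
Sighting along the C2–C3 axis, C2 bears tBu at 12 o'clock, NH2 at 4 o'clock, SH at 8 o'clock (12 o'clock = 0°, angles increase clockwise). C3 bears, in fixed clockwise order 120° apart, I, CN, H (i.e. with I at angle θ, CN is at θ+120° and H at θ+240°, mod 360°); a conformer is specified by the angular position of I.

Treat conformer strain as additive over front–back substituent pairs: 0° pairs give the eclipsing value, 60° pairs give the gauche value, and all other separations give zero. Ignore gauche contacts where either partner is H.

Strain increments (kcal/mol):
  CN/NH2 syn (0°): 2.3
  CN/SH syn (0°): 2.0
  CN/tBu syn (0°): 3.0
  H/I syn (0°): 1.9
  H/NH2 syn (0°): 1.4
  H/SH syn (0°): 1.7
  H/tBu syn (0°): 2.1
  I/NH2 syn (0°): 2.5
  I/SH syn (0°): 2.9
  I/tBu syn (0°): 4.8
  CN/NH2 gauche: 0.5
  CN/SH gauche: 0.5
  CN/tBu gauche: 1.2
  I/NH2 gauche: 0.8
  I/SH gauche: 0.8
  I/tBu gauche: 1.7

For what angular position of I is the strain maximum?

I at 0° (eclipsed): tBu(0°)/I(0°) eclipsed 4.8; NH2(120°)/CN(120°) eclipsed 2.3; SH(240°)/H(240°) eclipsed 1.7 → 8.8 kcal/mol.
I at 60° (staggered): tBu(0°)/I(60°) gauche 1.7; NH2(120°)/I(60°) gauche 0.8; NH2(120°)/CN(180°) gauche 0.5; SH(240°)/CN(180°) gauche 0.5 → 3.5 kcal/mol.
I at 120° (eclipsed): tBu(0°)/H(0°) eclipsed 2.1; NH2(120°)/I(120°) eclipsed 2.5; SH(240°)/CN(240°) eclipsed 2.0 → 6.6 kcal/mol.
I at 180° (staggered): tBu(0°)/CN(300°) gauche 1.2; NH2(120°)/I(180°) gauche 0.8; SH(240°)/I(180°) gauche 0.8; SH(240°)/CN(300°) gauche 0.5 → 3.3 kcal/mol.
I at 240° (eclipsed): tBu(0°)/CN(0°) eclipsed 3.0; NH2(120°)/H(120°) eclipsed 1.4; SH(240°)/I(240°) eclipsed 2.9 → 7.3 kcal/mol.
I at 300° (staggered): tBu(0°)/I(300°) gauche 1.7; tBu(0°)/CN(60°) gauche 1.2; NH2(120°)/CN(60°) gauche 0.5; SH(240°)/I(300°) gauche 0.8 → 4.2 kcal/mol.
The maximum (8.8 kcal/mol) occurs with I at 0°.

0°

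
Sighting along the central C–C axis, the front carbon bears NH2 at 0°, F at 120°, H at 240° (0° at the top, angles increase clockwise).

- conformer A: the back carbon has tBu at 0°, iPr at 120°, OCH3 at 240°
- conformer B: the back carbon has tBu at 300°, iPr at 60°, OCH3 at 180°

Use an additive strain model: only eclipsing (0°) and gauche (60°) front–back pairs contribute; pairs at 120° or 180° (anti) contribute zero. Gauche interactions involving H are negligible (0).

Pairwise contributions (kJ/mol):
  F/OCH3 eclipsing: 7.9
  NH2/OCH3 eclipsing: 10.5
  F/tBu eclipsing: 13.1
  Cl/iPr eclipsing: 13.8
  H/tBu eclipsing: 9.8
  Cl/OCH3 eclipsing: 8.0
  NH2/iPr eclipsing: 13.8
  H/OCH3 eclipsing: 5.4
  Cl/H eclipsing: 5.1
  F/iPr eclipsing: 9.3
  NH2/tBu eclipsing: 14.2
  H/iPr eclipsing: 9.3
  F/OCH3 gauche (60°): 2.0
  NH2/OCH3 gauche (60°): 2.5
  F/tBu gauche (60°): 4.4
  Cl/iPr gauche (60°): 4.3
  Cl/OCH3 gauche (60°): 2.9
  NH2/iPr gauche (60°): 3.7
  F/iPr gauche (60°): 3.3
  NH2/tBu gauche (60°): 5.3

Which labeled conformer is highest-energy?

A is eclipsed. NH2 at 0° is eclipsed with tBu at 0° (14.2); F at 120° is eclipsed with iPr at 120° (9.3); H at 240° is eclipsed with OCH3 at 240° (5.4). Total 28.9 kJ/mol.
B is staggered. NH2 at 0° is gauche with tBu at 300° (5.3); NH2 at 0° is gauche with iPr at 60° (3.7); F at 120° is gauche with iPr at 60° (3.3); F at 120° is gauche with OCH3 at 180° (2.0). Total 14.3 kJ/mol.
A has the highest total (28.9 kJ/mol).

A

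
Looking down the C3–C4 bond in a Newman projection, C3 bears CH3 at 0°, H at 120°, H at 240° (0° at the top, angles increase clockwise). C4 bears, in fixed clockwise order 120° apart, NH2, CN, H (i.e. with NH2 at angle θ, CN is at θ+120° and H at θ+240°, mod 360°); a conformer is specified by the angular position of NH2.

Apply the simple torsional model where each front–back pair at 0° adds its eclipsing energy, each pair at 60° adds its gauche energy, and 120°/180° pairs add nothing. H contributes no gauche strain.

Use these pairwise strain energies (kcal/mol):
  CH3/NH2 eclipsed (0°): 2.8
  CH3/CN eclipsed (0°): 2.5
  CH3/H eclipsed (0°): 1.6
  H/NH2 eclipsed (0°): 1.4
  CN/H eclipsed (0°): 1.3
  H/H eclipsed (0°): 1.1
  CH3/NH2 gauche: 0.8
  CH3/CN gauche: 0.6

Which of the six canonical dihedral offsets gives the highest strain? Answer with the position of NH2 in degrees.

0°

NH2 at 0° (eclipsed): CH3(0°)/NH2(0°) eclipsed 2.8; H(120°)/CN(120°) eclipsed 1.3; H(240°)/H(240°) eclipsed 1.1 → 5.2 kcal/mol.
NH2 at 60° (staggered): CH3(0°)/NH2(60°) gauche 0.8 → 0.8 kcal/mol.
NH2 at 120° (eclipsed): CH3(0°)/H(0°) eclipsed 1.6; H(120°)/NH2(120°) eclipsed 1.4; H(240°)/CN(240°) eclipsed 1.3 → 4.3 kcal/mol.
NH2 at 180° (staggered): CH3(0°)/CN(300°) gauche 0.6 → 0.6 kcal/mol.
NH2 at 240° (eclipsed): CH3(0°)/CN(0°) eclipsed 2.5; H(120°)/H(120°) eclipsed 1.1; H(240°)/NH2(240°) eclipsed 1.4 → 5.0 kcal/mol.
NH2 at 300° (staggered): CH3(0°)/NH2(300°) gauche 0.8; CH3(0°)/CN(60°) gauche 0.6 → 1.4 kcal/mol.
The maximum (5.2 kcal/mol) occurs with NH2 at 0°.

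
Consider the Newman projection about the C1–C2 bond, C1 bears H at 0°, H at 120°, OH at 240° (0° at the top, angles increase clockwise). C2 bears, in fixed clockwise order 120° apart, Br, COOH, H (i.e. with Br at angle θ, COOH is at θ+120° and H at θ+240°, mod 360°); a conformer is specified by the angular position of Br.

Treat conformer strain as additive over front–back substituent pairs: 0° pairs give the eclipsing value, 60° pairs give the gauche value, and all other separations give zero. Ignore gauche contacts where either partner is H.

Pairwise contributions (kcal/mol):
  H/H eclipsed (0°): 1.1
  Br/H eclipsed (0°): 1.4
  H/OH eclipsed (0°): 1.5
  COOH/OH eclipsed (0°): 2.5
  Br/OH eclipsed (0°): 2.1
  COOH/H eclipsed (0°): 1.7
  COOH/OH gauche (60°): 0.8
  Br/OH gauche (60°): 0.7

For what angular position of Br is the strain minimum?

Br at 0° (eclipsed): H–Br eclipsed, H–COOH eclipsed, OH–H eclipsed; 1.4 + 1.7 + 1.5 = 4.6 kcal/mol.
Br at 60° (staggered): OH–COOH gauche; 0.8 = 0.8 kcal/mol.
Br at 120° (eclipsed): H–H eclipsed, H–Br eclipsed, OH–COOH eclipsed; 1.1 + 1.4 + 2.5 = 5.0 kcal/mol.
Br at 180° (staggered): OH–Br gauche, OH–COOH gauche; 0.7 + 0.8 = 1.5 kcal/mol.
Br at 240° (eclipsed): H–COOH eclipsed, H–H eclipsed, OH–Br eclipsed; 1.7 + 1.1 + 2.1 = 4.9 kcal/mol.
Br at 300° (staggered): OH–Br gauche; 0.7 = 0.7 kcal/mol.
The minimum (0.7 kcal/mol) occurs with Br at 300°.

300°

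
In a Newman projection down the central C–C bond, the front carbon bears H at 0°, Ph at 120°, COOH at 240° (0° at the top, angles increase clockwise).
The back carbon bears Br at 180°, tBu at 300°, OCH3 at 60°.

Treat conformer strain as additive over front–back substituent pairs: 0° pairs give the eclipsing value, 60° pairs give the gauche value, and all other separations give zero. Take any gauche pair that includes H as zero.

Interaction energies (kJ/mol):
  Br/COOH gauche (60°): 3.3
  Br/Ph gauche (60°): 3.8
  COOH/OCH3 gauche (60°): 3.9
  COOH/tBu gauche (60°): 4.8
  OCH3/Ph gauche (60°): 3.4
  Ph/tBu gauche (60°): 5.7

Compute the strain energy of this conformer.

15.3 kJ/mol

This conformer (staggered): Ph(120°)/Br(180°) gauche 3.8; Ph(120°)/OCH3(60°) gauche 3.4; COOH(240°)/Br(180°) gauche 3.3; COOH(240°)/tBu(300°) gauche 4.8 → 15.3 kJ/mol.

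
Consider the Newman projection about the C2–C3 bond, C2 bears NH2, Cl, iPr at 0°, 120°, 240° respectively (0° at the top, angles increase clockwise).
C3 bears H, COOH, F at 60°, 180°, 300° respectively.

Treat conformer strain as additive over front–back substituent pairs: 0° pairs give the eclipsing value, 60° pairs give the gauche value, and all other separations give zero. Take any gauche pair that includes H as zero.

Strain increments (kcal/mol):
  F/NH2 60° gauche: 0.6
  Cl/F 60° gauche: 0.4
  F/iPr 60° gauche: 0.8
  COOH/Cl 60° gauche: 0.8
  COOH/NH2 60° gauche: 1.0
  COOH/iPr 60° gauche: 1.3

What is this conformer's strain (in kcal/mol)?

This conformer is staggered. NH2 at 0° is gauche with F at 300° (0.6); Cl at 120° is gauche with COOH at 180° (0.8); iPr at 240° is gauche with COOH at 180° (1.3); iPr at 240° is gauche with F at 300° (0.8). Total 3.5 kcal/mol.

3.5 kcal/mol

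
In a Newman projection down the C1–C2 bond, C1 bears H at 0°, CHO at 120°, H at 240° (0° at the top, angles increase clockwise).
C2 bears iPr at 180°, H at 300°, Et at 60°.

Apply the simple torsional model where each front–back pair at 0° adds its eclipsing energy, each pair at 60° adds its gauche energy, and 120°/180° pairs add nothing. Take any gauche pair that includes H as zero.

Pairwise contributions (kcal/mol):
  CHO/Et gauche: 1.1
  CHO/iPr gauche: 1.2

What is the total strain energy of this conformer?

This conformer (staggered): CHO(120°)/iPr(180°) gauche 1.2; CHO(120°)/Et(60°) gauche 1.1 → 2.3 kcal/mol.

2.3 kcal/mol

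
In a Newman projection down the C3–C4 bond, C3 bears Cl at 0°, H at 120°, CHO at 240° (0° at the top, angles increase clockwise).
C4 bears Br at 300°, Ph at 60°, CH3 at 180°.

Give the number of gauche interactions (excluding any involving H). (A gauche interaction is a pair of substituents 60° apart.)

4

Non-H gauche pairs: Cl(0°)/Br(300°); Cl(0°)/Ph(60°); CHO(240°)/Br(300°); CHO(240°)/CH3(180°) — 4 interactions.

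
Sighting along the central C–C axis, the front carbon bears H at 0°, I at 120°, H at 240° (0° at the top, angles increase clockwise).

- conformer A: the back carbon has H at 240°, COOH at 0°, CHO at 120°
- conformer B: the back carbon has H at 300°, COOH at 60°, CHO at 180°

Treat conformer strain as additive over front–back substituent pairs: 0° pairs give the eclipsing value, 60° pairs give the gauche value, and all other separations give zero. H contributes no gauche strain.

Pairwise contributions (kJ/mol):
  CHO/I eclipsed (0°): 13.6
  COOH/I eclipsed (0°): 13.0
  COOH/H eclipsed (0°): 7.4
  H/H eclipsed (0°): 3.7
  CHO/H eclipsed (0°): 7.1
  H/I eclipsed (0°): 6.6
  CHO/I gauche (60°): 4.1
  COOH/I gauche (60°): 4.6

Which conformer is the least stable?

A

A (eclipsed): H–COOH eclipsed, I–CHO eclipsed, H–H eclipsed; 7.4 + 13.6 + 3.7 = 24.7 kJ/mol.
B (staggered): I–COOH gauche, I–CHO gauche; 4.6 + 4.1 = 8.7 kJ/mol.
A has the highest total (24.7 kJ/mol).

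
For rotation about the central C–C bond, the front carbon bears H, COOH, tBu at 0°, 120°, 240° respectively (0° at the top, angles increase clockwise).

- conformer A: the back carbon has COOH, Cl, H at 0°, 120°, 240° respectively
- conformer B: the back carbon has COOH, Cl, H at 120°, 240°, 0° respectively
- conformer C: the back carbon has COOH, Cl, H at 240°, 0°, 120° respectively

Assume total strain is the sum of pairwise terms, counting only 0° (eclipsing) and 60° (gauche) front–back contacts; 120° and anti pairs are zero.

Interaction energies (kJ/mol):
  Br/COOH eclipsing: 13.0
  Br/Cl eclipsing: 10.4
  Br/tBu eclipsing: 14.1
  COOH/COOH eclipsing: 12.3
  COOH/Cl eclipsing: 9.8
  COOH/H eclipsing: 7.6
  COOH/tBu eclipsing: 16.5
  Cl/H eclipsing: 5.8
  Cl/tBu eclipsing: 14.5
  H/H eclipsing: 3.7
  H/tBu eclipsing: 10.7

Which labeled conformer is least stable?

B

A is eclipsed. H at 0° is eclipsed with COOH at 0° (7.6); COOH at 120° is eclipsed with Cl at 120° (9.8); tBu at 240° is eclipsed with H at 240° (10.7). Total 28.1 kJ/mol.
B is eclipsed. H at 0° is eclipsed with H at 0° (3.7); COOH at 120° is eclipsed with COOH at 120° (12.3); tBu at 240° is eclipsed with Cl at 240° (14.5). Total 30.5 kJ/mol.
C is eclipsed. H at 0° is eclipsed with Cl at 0° (5.8); COOH at 120° is eclipsed with H at 120° (7.6); tBu at 240° is eclipsed with COOH at 240° (16.5). Total 29.9 kJ/mol.
B has the highest total (30.5 kJ/mol).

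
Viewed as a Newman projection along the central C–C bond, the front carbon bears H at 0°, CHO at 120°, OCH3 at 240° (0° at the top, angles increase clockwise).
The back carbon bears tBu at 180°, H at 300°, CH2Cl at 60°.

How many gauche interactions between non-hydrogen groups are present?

3

Non-H gauche pairs: CHO(120°)/tBu(180°); CHO(120°)/CH2Cl(60°); OCH3(240°)/tBu(180°) — 3 interactions.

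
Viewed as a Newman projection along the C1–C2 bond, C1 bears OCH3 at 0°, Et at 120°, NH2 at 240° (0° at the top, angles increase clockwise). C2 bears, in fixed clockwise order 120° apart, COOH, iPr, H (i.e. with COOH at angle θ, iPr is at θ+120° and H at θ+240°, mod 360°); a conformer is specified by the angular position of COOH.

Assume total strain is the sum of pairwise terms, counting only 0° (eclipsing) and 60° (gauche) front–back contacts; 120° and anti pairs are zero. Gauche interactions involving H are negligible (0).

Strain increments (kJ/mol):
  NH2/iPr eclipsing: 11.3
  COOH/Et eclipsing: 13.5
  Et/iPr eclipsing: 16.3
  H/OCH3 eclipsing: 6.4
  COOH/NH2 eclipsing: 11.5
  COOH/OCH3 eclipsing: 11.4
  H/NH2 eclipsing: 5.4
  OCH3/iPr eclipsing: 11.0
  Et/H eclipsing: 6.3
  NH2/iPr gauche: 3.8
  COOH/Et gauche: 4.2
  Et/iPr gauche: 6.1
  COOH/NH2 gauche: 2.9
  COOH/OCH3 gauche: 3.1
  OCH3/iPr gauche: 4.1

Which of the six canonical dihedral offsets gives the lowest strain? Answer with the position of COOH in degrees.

180°

COOH at 0° is eclipsed. OCH3 at 0° is eclipsed with COOH at 0° (11.4); Et at 120° is eclipsed with iPr at 120° (16.3); NH2 at 240° is eclipsed with H at 240° (5.4). Total 33.1 kJ/mol.
COOH at 60° is staggered. OCH3 at 0° is gauche with COOH at 60° (3.1); Et at 120° is gauche with COOH at 60° (4.2); Et at 120° is gauche with iPr at 180° (6.1); NH2 at 240° is gauche with iPr at 180° (3.8). Total 17.2 kJ/mol.
COOH at 120° is eclipsed. OCH3 at 0° is eclipsed with H at 0° (6.4); Et at 120° is eclipsed with COOH at 120° (13.5); NH2 at 240° is eclipsed with iPr at 240° (11.3). Total 31.2 kJ/mol.
COOH at 180° is staggered. OCH3 at 0° is gauche with iPr at 300° (4.1); Et at 120° is gauche with COOH at 180° (4.2); NH2 at 240° is gauche with COOH at 180° (2.9); NH2 at 240° is gauche with iPr at 300° (3.8). Total 15.0 kJ/mol.
COOH at 240° is eclipsed. OCH3 at 0° is eclipsed with iPr at 0° (11.0); Et at 120° is eclipsed with H at 120° (6.3); NH2 at 240° is eclipsed with COOH at 240° (11.5). Total 28.8 kJ/mol.
COOH at 300° is staggered. OCH3 at 0° is gauche with COOH at 300° (3.1); OCH3 at 0° is gauche with iPr at 60° (4.1); Et at 120° is gauche with iPr at 60° (6.1); NH2 at 240° is gauche with COOH at 300° (2.9). Total 16.2 kJ/mol.
The minimum (15.0 kJ/mol) occurs with COOH at 180°.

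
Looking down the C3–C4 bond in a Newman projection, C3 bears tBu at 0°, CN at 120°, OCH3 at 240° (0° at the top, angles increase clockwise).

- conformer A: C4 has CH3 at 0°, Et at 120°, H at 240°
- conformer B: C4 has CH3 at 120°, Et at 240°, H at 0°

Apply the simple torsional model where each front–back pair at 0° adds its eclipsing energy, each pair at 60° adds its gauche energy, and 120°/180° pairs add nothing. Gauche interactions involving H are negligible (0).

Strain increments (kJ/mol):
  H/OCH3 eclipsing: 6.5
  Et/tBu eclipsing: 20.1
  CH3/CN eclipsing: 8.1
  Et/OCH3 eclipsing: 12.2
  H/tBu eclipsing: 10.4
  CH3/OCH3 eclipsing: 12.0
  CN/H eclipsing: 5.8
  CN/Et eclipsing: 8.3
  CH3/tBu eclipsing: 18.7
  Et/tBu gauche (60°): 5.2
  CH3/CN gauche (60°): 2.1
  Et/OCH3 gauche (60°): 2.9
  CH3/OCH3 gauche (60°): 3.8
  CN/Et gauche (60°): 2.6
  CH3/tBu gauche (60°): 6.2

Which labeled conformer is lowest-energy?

B

A (eclipsed): tBu–CH3 eclipsed, CN–Et eclipsed, OCH3–H eclipsed; 18.7 + 8.3 + 6.5 = 33.5 kJ/mol.
B (eclipsed): tBu–H eclipsed, CN–CH3 eclipsed, OCH3–Et eclipsed; 10.4 + 8.1 + 12.2 = 30.7 kJ/mol.
B has the lowest total (30.7 kJ/mol).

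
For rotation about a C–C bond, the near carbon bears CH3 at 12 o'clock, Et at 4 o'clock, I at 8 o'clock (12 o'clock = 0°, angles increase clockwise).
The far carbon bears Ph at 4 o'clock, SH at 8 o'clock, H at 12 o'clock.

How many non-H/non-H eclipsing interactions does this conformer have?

2

Non-H eclipsing pairs: Et(120°)/Ph(120°); I(240°)/SH(240°) — 2 interactions.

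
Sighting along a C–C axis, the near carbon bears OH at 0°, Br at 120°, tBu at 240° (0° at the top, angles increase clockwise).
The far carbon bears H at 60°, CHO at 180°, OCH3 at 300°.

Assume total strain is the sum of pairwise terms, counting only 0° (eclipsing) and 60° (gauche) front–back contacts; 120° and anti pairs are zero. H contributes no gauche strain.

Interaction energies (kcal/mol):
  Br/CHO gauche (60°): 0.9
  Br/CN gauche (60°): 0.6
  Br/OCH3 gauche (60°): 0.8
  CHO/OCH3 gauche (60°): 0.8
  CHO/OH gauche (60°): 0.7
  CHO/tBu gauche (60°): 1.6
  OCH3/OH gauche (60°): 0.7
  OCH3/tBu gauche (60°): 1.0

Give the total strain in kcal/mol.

4.2 kcal/mol

This conformer (staggered): OH(0°)/OCH3(300°) gauche 0.7; Br(120°)/CHO(180°) gauche 0.9; tBu(240°)/CHO(180°) gauche 1.6; tBu(240°)/OCH3(300°) gauche 1.0 → 4.2 kcal/mol.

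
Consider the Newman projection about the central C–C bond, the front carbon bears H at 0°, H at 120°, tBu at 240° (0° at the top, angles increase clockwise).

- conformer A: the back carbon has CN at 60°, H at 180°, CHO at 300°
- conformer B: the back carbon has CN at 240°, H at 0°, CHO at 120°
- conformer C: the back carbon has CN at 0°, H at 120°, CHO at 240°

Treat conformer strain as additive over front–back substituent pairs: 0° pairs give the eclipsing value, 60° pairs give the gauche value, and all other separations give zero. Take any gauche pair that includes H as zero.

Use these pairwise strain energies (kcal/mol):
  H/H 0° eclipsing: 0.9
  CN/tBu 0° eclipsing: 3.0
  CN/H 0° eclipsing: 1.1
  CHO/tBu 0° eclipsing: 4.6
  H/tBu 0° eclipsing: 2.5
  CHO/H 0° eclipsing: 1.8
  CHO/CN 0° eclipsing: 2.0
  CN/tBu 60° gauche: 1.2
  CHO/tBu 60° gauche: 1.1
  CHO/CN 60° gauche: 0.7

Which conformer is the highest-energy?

C

A (staggered): tBu–CHO gauche; 1.1 = 1.1 kcal/mol.
B (eclipsed): H–H eclipsed, H–CHO eclipsed, tBu–CN eclipsed; 0.9 + 1.8 + 3.0 = 5.7 kcal/mol.
C (eclipsed): H–CN eclipsed, H–H eclipsed, tBu–CHO eclipsed; 1.1 + 0.9 + 4.6 = 6.6 kcal/mol.
C has the highest total (6.6 kcal/mol).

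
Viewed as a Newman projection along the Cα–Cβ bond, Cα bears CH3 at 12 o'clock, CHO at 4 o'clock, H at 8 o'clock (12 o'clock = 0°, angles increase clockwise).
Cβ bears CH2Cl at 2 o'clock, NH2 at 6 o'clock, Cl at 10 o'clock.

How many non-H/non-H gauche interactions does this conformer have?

Non-H gauche pairs: CH3(0°)/CH2Cl(60°); CH3(0°)/Cl(300°); CHO(120°)/CH2Cl(60°); CHO(120°)/NH2(180°) — 4 interactions.

4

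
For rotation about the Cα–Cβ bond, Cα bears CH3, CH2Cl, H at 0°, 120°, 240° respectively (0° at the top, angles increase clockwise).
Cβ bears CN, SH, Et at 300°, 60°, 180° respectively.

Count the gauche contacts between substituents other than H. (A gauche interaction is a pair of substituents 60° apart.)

Non-H gauche pairs: CH3(0°)/CN(300°); CH3(0°)/SH(60°); CH2Cl(120°)/SH(60°); CH2Cl(120°)/Et(180°) — 4 interactions.

4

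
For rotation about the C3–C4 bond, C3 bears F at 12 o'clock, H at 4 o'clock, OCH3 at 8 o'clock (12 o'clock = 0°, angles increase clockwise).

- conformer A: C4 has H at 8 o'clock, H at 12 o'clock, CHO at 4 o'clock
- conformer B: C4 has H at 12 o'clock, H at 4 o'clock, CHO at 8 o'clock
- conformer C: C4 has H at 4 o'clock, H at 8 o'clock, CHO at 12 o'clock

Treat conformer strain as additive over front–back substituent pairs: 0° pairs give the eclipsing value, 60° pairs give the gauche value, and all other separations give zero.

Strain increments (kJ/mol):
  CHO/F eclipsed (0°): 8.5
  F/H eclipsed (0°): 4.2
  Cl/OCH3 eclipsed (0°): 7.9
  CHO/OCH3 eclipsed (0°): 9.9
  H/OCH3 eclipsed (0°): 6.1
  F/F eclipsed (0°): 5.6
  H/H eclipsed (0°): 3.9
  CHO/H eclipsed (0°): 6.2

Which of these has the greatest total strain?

A is eclipsed. F at 0° is eclipsed with H at 0° (4.2); H at 120° is eclipsed with CHO at 120° (6.2); OCH3 at 240° is eclipsed with H at 240° (6.1). Total 16.5 kJ/mol.
B is eclipsed. F at 0° is eclipsed with H at 0° (4.2); H at 120° is eclipsed with H at 120° (3.9); OCH3 at 240° is eclipsed with CHO at 240° (9.9). Total 18.0 kJ/mol.
C is eclipsed. F at 0° is eclipsed with CHO at 0° (8.5); H at 120° is eclipsed with H at 120° (3.9); OCH3 at 240° is eclipsed with H at 240° (6.1). Total 18.5 kJ/mol.
C has the highest total (18.5 kJ/mol).

C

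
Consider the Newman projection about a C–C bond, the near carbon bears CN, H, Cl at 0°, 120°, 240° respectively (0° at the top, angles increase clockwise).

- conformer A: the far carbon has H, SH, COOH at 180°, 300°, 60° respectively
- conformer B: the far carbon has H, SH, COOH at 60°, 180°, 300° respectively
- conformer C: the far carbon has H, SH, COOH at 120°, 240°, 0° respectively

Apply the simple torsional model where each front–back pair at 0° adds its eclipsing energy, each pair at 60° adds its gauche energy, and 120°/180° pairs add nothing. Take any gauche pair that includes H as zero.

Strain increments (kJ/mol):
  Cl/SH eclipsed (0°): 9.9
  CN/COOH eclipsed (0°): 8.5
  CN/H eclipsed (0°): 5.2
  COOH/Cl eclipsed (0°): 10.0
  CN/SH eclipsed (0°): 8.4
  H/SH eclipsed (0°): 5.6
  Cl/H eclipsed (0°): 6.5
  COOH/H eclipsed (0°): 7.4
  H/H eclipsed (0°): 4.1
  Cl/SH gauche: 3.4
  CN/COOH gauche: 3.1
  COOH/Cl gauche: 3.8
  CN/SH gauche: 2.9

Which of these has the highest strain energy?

C

A (staggered): CN(0°)/SH(300°) gauche 2.9; CN(0°)/COOH(60°) gauche 3.1; Cl(240°)/SH(300°) gauche 3.4 → 9.4 kJ/mol.
B (staggered): CN(0°)/COOH(300°) gauche 3.1; Cl(240°)/SH(180°) gauche 3.4; Cl(240°)/COOH(300°) gauche 3.8 → 10.3 kJ/mol.
C (eclipsed): CN(0°)/COOH(0°) eclipsed 8.5; H(120°)/H(120°) eclipsed 4.1; Cl(240°)/SH(240°) eclipsed 9.9 → 22.5 kJ/mol.
C has the highest total (22.5 kJ/mol).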